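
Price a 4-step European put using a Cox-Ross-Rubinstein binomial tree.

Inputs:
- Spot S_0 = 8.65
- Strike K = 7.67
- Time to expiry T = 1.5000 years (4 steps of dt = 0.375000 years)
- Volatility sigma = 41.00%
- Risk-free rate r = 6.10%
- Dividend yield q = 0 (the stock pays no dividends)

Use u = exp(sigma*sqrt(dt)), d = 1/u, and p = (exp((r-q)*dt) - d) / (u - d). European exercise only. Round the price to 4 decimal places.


dt = T/N = 0.375000
u = exp(sigma*sqrt(dt)) = 1.285404; d = 1/u = 0.777966
p = (exp((r-q)*dt) - d) / (u - d) = 0.483158
Discount per step: exp(-r*dt) = 0.977385
Stock lattice S(k, i) with i counting down-moves:
  k=0: S(0,0) = 8.6500
  k=1: S(1,0) = 11.1187; S(1,1) = 6.7294
  k=2: S(2,0) = 14.2921; S(2,1) = 8.6500; S(2,2) = 5.2352
  k=3: S(3,0) = 18.3711; S(3,1) = 11.1187; S(3,2) = 6.7294; S(3,3) = 4.0728
  k=4: S(4,0) = 23.6142; S(4,1) = 14.2921; S(4,2) = 8.6500; S(4,3) = 5.2352; S(4,4) = 3.1685
Terminal payoffs V(N, i) = max(K - S_T, 0):
  V(4,0) = 0.000000; V(4,1) = 0.000000; V(4,2) = 0.000000; V(4,3) = 2.434754; V(4,4) = 4.501468
Backward induction: V(k, i) = exp(-r*dt) * [p * V(k+1, i) + (1-p) * V(k+1, i+1)].
  V(3,0) = exp(-r*dt) * [p*0.000000 + (1-p)*0.000000] = 0.000000
  V(3,1) = exp(-r*dt) * [p*0.000000 + (1-p)*0.000000] = 0.000000
  V(3,2) = exp(-r*dt) * [p*0.000000 + (1-p)*2.434754] = 1.229923
  V(3,3) = exp(-r*dt) * [p*2.434754 + (1-p)*4.501468] = 3.423697
  V(2,0) = exp(-r*dt) * [p*0.000000 + (1-p)*0.000000] = 0.000000
  V(2,1) = exp(-r*dt) * [p*0.000000 + (1-p)*1.229923] = 0.621299
  V(2,2) = exp(-r*dt) * [p*1.229923 + (1-p)*3.423697] = 2.310300
  V(1,0) = exp(-r*dt) * [p*0.000000 + (1-p)*0.621299] = 0.313851
  V(1,1) = exp(-r*dt) * [p*0.621299 + (1-p)*2.310300] = 1.460452
  V(0,0) = exp(-r*dt) * [p*0.313851 + (1-p)*1.460452] = 0.885962

Answer: Price = V(0,0) = 0.8860


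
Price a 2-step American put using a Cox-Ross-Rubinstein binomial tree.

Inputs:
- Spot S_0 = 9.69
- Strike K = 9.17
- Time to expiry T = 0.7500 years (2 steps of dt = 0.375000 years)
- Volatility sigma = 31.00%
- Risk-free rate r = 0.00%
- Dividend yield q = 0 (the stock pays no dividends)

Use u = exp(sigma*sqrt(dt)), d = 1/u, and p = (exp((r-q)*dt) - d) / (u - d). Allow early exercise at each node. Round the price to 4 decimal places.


Answer: Price = V(0,0) = 0.7612

Derivation:
dt = T/N = 0.375000
u = exp(sigma*sqrt(dt)) = 1.209051; d = 1/u = 0.827095
p = (exp((r-q)*dt) - d) / (u - d) = 0.452683
Discount per step: exp(-r*dt) = 1.000000
Stock lattice S(k, i) with i counting down-moves:
  k=0: S(0,0) = 9.6900
  k=1: S(1,0) = 11.7157; S(1,1) = 8.0146
  k=2: S(2,0) = 14.1649; S(2,1) = 9.6900; S(2,2) = 6.6288
Terminal payoffs V(N, i) = max(K - S_T, 0):
  V(2,0) = 0.000000; V(2,1) = 0.000000; V(2,2) = 2.541202
Backward induction: V(k, i) = exp(-r*dt) * [p * V(k+1, i) + (1-p) * V(k+1, i+1)]; then take max(V_cont, immediate exercise) for American.
  V(1,0) = exp(-r*dt) * [p*0.000000 + (1-p)*0.000000] = 0.000000; exercise = 0.000000; V(1,0) = max -> 0.000000
  V(1,1) = exp(-r*dt) * [p*0.000000 + (1-p)*2.541202] = 1.390843; exercise = 1.155447; V(1,1) = max -> 1.390843
  V(0,0) = exp(-r*dt) * [p*0.000000 + (1-p)*1.390843] = 0.761232; exercise = 0.000000; V(0,0) = max -> 0.761232


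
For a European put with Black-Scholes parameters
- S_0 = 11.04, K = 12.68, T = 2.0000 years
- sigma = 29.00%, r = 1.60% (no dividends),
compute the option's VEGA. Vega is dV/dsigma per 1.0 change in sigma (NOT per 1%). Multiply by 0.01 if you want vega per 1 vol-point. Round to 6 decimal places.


d1 = -0.0546201175; d2 = -0.4647420506
phi(d1) = 0.3983476304; exp(-qT) = 1.0000000000; exp(-rT) = 0.9685065821
Vega = S * exp(-qT) * phi(d1) * sqrt(T) = 11.0400 * 1.0000000000 * 0.3983476304 * 1.4142135624 = 6.219369

Answer: Vega = 6.219369


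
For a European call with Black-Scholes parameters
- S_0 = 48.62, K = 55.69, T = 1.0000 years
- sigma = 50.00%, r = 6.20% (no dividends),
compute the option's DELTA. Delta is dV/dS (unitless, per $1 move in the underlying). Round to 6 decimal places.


Answer: Delta = 0.540808

Derivation:
d1 = 0.1024687426; d2 = -0.3975312574
phi(d1) = 0.3968533529; exp(-qT) = 1.0000000000; exp(-rT) = 0.9398828868
N(d1) = 0.5408076890
Delta = exp(-qT) * N(d1) = 1.0000000000 * 0.5408076890 = 0.540808


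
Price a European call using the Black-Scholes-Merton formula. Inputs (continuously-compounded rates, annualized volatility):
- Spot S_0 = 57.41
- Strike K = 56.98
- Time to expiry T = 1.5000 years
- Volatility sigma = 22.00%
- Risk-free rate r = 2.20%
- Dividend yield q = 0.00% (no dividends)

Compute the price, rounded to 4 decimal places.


d1 = (ln(S/K) + (r - q + 0.5*sigma^2) * T) / (sigma * sqrt(T)) = 0.28509899
d2 = d1 - sigma * sqrt(T) = 0.01565512
exp(-rT) = 0.96753856; exp(-qT) = 1.00000000
C = S_0 * exp(-qT) * N(d1) - K * exp(-rT) * N(d2)
N(d1) = 0.61221585; N(d2) = 0.50624523
C = 57.4100 * 1.00000000 * 0.61221585 - 56.9800 * 0.96753856 * 0.50624523 = 7.2378

Answer: Price = 7.2378


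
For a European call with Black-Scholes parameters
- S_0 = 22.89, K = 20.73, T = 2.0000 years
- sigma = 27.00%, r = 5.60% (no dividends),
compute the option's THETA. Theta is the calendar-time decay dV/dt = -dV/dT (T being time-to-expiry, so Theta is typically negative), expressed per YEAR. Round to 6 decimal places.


d1 = 0.7438192612; d2 = 0.3619815993
phi(d1) = 0.3025308329; exp(-qT) = 1.0000000000; exp(-rT) = 0.8940442575
Theta = -S*exp(-qT)*phi(d1)*sigma/(2*sqrt(T)) - r*K*exp(-rT)*N(d2) + q*S*exp(-qT)*N(d1)
N(d1) = 0.7715070871; N(d2) = 0.6413171095; sqrt(T) = 1.4142135624
Term 1 = -22.8900 * 1.0000000000 * 0.3025308329 * 0.2700 / (2 * 1.4142135624) = -0.6610498429
Term 2 = -0.0560 * 20.7300 * 0.8940442575 * 0.6413171095 = -0.6656089816
Term 3 = 0 (no dividend yield, q = 0)
Theta = -0.6610498429 + (-0.6656089816) + (0.0000000000) = -1.326659

Answer: Theta = -1.326659


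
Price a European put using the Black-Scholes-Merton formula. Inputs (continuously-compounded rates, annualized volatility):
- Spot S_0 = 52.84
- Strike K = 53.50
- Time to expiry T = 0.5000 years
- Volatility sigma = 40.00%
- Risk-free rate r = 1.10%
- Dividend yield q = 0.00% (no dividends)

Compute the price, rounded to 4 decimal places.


Answer: Price = 6.1482

Derivation:
d1 = (ln(S/K) + (r - q + 0.5*sigma^2) * T) / (sigma * sqrt(T)) = 0.11697959
d2 = d1 - sigma * sqrt(T) = -0.16586312
exp(-rT) = 0.99451510; exp(-qT) = 1.00000000
P = K * exp(-rT) * N(-d2) - S_0 * exp(-qT) * N(-d1)
N(-d1) = 0.45343811; N(-d2) = 0.56586766
P = 53.5000 * 0.99451510 * 0.56586766 - 52.8400 * 1.00000000 * 0.45343811 = 6.1482


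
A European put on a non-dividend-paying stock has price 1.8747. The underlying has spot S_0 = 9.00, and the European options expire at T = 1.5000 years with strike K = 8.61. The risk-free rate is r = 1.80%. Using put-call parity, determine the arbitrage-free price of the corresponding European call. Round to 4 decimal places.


Answer: Call price = 2.4941

Derivation:
Put-call parity: C - P = S_0 * exp(-qT) - K * exp(-rT).
S_0 * exp(-qT) = 9.0000 * 1.00000000 = 9.00000000
K * exp(-rT) = 8.6100 * 0.97336124 = 8.38064029
C = P + S*exp(-qT) - K*exp(-rT)
C = 1.8747 + 9.00000000 - 8.38064029 = 2.4941


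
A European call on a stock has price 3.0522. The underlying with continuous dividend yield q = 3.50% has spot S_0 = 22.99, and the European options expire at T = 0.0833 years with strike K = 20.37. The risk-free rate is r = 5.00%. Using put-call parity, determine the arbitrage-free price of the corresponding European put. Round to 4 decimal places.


Put-call parity: C - P = S_0 * exp(-qT) - K * exp(-rT).
S_0 * exp(-qT) = 22.9900 * 0.99708875 = 22.92307027
K * exp(-rT) = 20.3700 * 0.99584366 = 20.28533539
P = C - S*exp(-qT) + K*exp(-rT)
P = 3.0522 - 22.92307027 + 20.28533539 = 0.4145

Answer: Put price = 0.4145


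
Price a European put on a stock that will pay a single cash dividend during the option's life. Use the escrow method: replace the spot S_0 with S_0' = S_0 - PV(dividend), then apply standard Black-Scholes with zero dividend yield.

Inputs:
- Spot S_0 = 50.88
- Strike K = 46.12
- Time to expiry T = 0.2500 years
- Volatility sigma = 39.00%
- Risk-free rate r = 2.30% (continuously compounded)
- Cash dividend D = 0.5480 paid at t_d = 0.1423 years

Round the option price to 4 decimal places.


Answer: Price = 1.9133

Derivation:
PV(D) = D * exp(-r * t_d) = 0.5480 * 0.99673245 = 0.54620938
S_0' = S_0 - PV(D) = 50.8800 - 0.54620938 = 50.33379062
d1 = (ln(S_0'/K) + (r + sigma^2/2)*T) / (sigma*sqrt(T)) = 0.57534583
d2 = d1 - sigma*sqrt(T) = 0.38034583
exp(-rT) = 0.99426650
N(-d1) = 0.28252871; N(-d2) = 0.35184436
P = K * exp(-rT) * N(-d2) - S_0' * N(-d1) = 46.1200 * 0.99426650 * 0.35184436 - 50.33379062 * 0.28252871 = 1.9133


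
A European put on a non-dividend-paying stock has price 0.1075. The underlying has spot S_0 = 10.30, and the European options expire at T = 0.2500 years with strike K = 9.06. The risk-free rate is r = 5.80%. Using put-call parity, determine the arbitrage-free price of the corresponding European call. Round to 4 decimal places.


Put-call parity: C - P = S_0 * exp(-qT) - K * exp(-rT).
S_0 * exp(-qT) = 10.3000 * 1.00000000 = 10.30000000
K * exp(-rT) = 9.0600 * 0.98560462 = 8.92957785
C = P + S*exp(-qT) - K*exp(-rT)
C = 0.1075 + 10.30000000 - 8.92957785 = 1.4779

Answer: Call price = 1.4779


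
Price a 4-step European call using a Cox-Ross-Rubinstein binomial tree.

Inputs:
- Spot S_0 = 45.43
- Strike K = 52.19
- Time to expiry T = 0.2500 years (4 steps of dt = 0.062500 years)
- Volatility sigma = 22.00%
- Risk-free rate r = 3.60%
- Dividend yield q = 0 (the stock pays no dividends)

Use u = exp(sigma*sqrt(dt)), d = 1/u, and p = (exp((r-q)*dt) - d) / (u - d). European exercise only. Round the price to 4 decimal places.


Answer: Price = V(0,0) = 0.2887

Derivation:
dt = T/N = 0.062500
u = exp(sigma*sqrt(dt)) = 1.056541; d = 1/u = 0.946485
p = (exp((r-q)*dt) - d) / (u - d) = 0.506721
Discount per step: exp(-r*dt) = 0.997753
Stock lattice S(k, i) with i counting down-moves:
  k=0: S(0,0) = 45.4300
  k=1: S(1,0) = 47.9986; S(1,1) = 42.9988
  k=2: S(2,0) = 50.7125; S(2,1) = 45.4300; S(2,2) = 40.6977
  k=3: S(3,0) = 53.5798; S(3,1) = 47.9986; S(3,2) = 42.9988; S(3,3) = 38.5198
  k=4: S(4,0) = 56.6093; S(4,1) = 50.7125; S(4,2) = 45.4300; S(4,3) = 40.6977; S(4,4) = 36.4584
Terminal payoffs V(N, i) = max(S_T - K, 0):
  V(4,0) = 4.419266; V(4,1) = 0.000000; V(4,2) = 0.000000; V(4,3) = 0.000000; V(4,4) = 0.000000
Backward induction: V(k, i) = exp(-r*dt) * [p * V(k+1, i) + (1-p) * V(k+1, i+1)].
  V(3,0) = exp(-r*dt) * [p*4.419266 + (1-p)*0.000000] = 2.234301
  V(3,1) = exp(-r*dt) * [p*0.000000 + (1-p)*0.000000] = 0.000000
  V(3,2) = exp(-r*dt) * [p*0.000000 + (1-p)*0.000000] = 0.000000
  V(3,3) = exp(-r*dt) * [p*0.000000 + (1-p)*0.000000] = 0.000000
  V(2,0) = exp(-r*dt) * [p*2.234301 + (1-p)*0.000000] = 1.129622
  V(2,1) = exp(-r*dt) * [p*0.000000 + (1-p)*0.000000] = 0.000000
  V(2,2) = exp(-r*dt) * [p*0.000000 + (1-p)*0.000000] = 0.000000
  V(1,0) = exp(-r*dt) * [p*1.129622 + (1-p)*0.000000] = 0.571116
  V(1,1) = exp(-r*dt) * [p*0.000000 + (1-p)*0.000000] = 0.000000
  V(0,0) = exp(-r*dt) * [p*0.571116 + (1-p)*0.000000] = 0.288746


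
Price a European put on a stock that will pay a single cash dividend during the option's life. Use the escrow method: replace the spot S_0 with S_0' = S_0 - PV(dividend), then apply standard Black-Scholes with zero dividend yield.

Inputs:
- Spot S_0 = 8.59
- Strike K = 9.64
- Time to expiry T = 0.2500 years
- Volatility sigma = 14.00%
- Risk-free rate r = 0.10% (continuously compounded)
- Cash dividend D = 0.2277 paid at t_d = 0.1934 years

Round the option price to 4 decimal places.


PV(D) = D * exp(-r * t_d) = 0.2277 * 0.99980662 = 0.22765597
S_0' = S_0 - PV(D) = 8.5900 - 0.22765597 = 8.36234403
d1 = (ln(S_0'/K) + (r + sigma^2/2)*T) / (sigma*sqrt(T)) = -1.99260477
d2 = d1 - sigma*sqrt(T) = -2.06260477
exp(-rT) = 0.99975003
N(-d1) = 0.97684763; N(-d2) = 0.98042490
P = K * exp(-rT) * N(-d2) - S_0' * N(-d1) = 9.6400 * 0.99975003 * 0.98042490 - 8.36234403 * 0.97684763 = 1.2802

Answer: Price = 1.2802


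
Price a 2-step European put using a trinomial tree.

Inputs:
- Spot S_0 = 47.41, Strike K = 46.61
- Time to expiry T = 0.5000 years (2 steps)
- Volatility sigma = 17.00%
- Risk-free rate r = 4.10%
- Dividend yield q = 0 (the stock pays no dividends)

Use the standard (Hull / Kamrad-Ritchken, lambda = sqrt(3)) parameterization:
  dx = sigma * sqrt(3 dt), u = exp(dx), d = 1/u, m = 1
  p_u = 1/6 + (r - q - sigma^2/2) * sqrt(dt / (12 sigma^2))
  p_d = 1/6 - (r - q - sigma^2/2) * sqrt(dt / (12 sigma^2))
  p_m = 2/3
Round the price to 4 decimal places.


dt = T/N = 0.250000; dx = sigma*sqrt(3*dt) = 0.147224
u = exp(dx) = 1.158614; d = 1/u = 0.863100
p_u = 0.189209, p_m = 0.666667, p_d = 0.144125
Discount per step: exp(-r*dt) = 0.989802
Stock lattice S(k, j) with j the centered position index:
  k=0: S(0,+0) = 47.4100
  k=1: S(1,-1) = 40.9196; S(1,+0) = 47.4100; S(1,+1) = 54.9299
  k=2: S(2,-2) = 35.3177; S(2,-1) = 40.9196; S(2,+0) = 47.4100; S(2,+1) = 54.9299; S(2,+2) = 63.6425
Terminal payoffs V(N, j) = max(K - S_T, 0):
  V(2,-2) = 11.292290; V(2,-1) = 5.690413; V(2,+0) = 0.000000; V(2,+1) = 0.000000; V(2,+2) = 0.000000
Backward induction: V(k, j) = exp(-r*dt) * [p_u * V(k+1, j+1) + p_m * V(k+1, j) + p_d * V(k+1, j-1)]
  V(1,-1) = exp(-r*dt) * [p_u*0.000000 + p_m*5.690413 + p_d*11.292290] = 5.365822
  V(1,+0) = exp(-r*dt) * [p_u*0.000000 + p_m*0.000000 + p_d*5.690413] = 0.811765
  V(1,+1) = exp(-r*dt) * [p_u*0.000000 + p_m*0.000000 + p_d*0.000000] = 0.000000
  V(0,+0) = exp(-r*dt) * [p_u*0.000000 + p_m*0.811765 + p_d*5.365822] = 1.301118

Answer: Price = V(0,0) = 1.3011


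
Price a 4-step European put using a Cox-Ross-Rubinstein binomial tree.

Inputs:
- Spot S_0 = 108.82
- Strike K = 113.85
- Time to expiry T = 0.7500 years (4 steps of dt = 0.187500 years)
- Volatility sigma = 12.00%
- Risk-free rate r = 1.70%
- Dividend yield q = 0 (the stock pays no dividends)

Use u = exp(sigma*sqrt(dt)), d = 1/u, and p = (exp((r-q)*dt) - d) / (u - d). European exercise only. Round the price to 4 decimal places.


dt = T/N = 0.187500
u = exp(sigma*sqrt(dt)) = 1.053335; d = 1/u = 0.949365
p = (exp((r-q)*dt) - d) / (u - d) = 0.517719
Discount per step: exp(-r*dt) = 0.996818
Stock lattice S(k, i) with i counting down-moves:
  k=0: S(0,0) = 108.8200
  k=1: S(1,0) = 114.6239; S(1,1) = 103.3099
  k=2: S(2,0) = 120.7374; S(2,1) = 108.8200; S(2,2) = 98.0789
  k=3: S(3,0) = 127.1770; S(3,1) = 114.6239; S(3,2) = 103.3099; S(3,3) = 93.1127
  k=4: S(4,0) = 133.9600; S(4,1) = 120.7374; S(4,2) = 108.8200; S(4,3) = 98.0789; S(4,4) = 88.3980
Terminal payoffs V(N, i) = max(K - S_T, 0):
  V(4,0) = 0.000000; V(4,1) = 0.000000; V(4,2) = 5.030000; V(4,3) = 15.771116; V(4,4) = 25.452027
Backward induction: V(k, i) = exp(-r*dt) * [p * V(k+1, i) + (1-p) * V(k+1, i+1)].
  V(3,0) = exp(-r*dt) * [p*0.000000 + (1-p)*0.000000] = 0.000000
  V(3,1) = exp(-r*dt) * [p*0.000000 + (1-p)*5.030000] = 2.418151
  V(3,2) = exp(-r*dt) * [p*5.030000 + (1-p)*15.771116] = 10.177739
  V(3,3) = exp(-r*dt) * [p*15.771116 + (1-p)*25.452027] = 20.374983
  V(2,0) = exp(-r*dt) * [p*0.000000 + (1-p)*2.418151] = 1.162516
  V(2,1) = exp(-r*dt) * [p*2.418151 + (1-p)*10.177739] = 6.140845
  V(2,2) = exp(-r*dt) * [p*10.177739 + (1-p)*20.374983] = 15.047631
  V(1,0) = exp(-r*dt) * [p*1.162516 + (1-p)*6.140845] = 3.552127
  V(1,1) = exp(-r*dt) * [p*6.140845 + (1-p)*15.047631] = 10.403202
  V(0,0) = exp(-r*dt) * [p*3.552127 + (1-p)*10.403202] = 6.834448

Answer: Price = V(0,0) = 6.8344


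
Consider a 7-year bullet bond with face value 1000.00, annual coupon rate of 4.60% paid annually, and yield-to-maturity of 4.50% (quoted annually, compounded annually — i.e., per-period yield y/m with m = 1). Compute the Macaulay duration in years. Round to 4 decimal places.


Coupon per period c = face * coupon_rate / m = 46.000000
Periods per year m = 1; per-period yield y/m = 0.045000
Number of cashflows N = 7
Cashflows (t years, CF_t, discount factor 1/(1+y/m)^(m*t), PV):
  t = 1.0000: CF_t = 46.000000, DF = 0.956938, PV = 44.019139
  t = 2.0000: CF_t = 46.000000, DF = 0.915730, PV = 42.123578
  t = 3.0000: CF_t = 46.000000, DF = 0.876297, PV = 40.309644
  t = 4.0000: CF_t = 46.000000, DF = 0.838561, PV = 38.573822
  t = 5.0000: CF_t = 46.000000, DF = 0.802451, PV = 36.912748
  t = 6.0000: CF_t = 46.000000, DF = 0.767896, PV = 35.323204
  t = 7.0000: CF_t = 1046.000000, DF = 0.734828, PV = 768.630567
Price P = sum_t PV_t = 1005.892701
Macaulay numerator sum_t t * PV_t:
  t * PV_t at t = 1.0000: 44.019139
  t * PV_t at t = 2.0000: 84.247156
  t * PV_t at t = 3.0000: 120.928931
  t * PV_t at t = 4.0000: 154.295287
  t * PV_t at t = 5.0000: 184.563741
  t * PV_t at t = 6.0000: 211.939224
  t * PV_t at t = 7.0000: 5380.413967
Macaulay duration D = (sum_t t * PV_t) / P = 6180.407444 / 1005.892701 = 6.144202

Answer: Macaulay duration = 6.1442 years


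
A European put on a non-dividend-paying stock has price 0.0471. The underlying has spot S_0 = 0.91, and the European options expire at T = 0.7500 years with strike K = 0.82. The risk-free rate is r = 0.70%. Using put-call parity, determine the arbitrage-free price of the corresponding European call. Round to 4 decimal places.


Put-call parity: C - P = S_0 * exp(-qT) - K * exp(-rT).
S_0 * exp(-qT) = 0.9100 * 1.00000000 = 0.91000000
K * exp(-rT) = 0.8200 * 0.99476376 = 0.81570628
C = P + S*exp(-qT) - K*exp(-rT)
C = 0.0471 + 0.91000000 - 0.81570628 = 0.1414

Answer: Call price = 0.1414


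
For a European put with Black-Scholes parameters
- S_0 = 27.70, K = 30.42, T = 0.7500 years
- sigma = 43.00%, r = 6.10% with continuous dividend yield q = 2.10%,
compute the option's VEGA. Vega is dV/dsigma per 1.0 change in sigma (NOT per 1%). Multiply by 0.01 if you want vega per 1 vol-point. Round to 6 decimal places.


d1 = 0.0152249317; d2 = -0.3571659920
phi(d1) = 0.3988960460; exp(-qT) = 0.9843733826; exp(-rT) = 0.9552807525
Vega = S * exp(-qT) * phi(d1) * sqrt(T) = 27.7000 * 0.9843733826 * 0.3988960460 * 0.8660254038 = 9.419546

Answer: Vega = 9.419546


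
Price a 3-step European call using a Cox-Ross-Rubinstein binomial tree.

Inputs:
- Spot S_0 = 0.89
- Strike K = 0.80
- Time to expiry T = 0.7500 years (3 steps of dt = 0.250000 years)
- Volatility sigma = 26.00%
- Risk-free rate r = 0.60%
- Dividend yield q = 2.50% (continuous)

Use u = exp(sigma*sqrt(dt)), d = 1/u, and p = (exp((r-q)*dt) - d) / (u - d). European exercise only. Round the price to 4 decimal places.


Answer: Price = V(0,0) = 0.1174

Derivation:
dt = T/N = 0.250000
u = exp(sigma*sqrt(dt)) = 1.138828; d = 1/u = 0.878095
p = (exp((r-q)*dt) - d) / (u - d) = 0.449371
Discount per step: exp(-r*dt) = 0.998501
Stock lattice S(k, i) with i counting down-moves:
  k=0: S(0,0) = 0.8900
  k=1: S(1,0) = 1.0136; S(1,1) = 0.7815
  k=2: S(2,0) = 1.1543; S(2,1) = 0.8900; S(2,2) = 0.6862
  k=3: S(3,0) = 1.3145; S(3,1) = 1.0136; S(3,2) = 0.7815; S(3,3) = 0.6026
Terminal payoffs V(N, i) = max(S_T - K, 0):
  V(3,0) = 0.514513; V(3,1) = 0.213557; V(3,2) = 0.000000; V(3,3) = 0.000000
Backward induction: V(k, i) = exp(-r*dt) * [p * V(k+1, i) + (1-p) * V(k+1, i+1)].
  V(2,0) = exp(-r*dt) * [p*0.514513 + (1-p)*0.213557] = 0.348275
  V(2,1) = exp(-r*dt) * [p*0.213557 + (1-p)*0.000000] = 0.095823
  V(2,2) = exp(-r*dt) * [p*0.000000 + (1-p)*0.000000] = 0.000000
  V(1,0) = exp(-r*dt) * [p*0.348275 + (1-p)*0.095823] = 0.208954
  V(1,1) = exp(-r*dt) * [p*0.095823 + (1-p)*0.000000] = 0.042995
  V(0,0) = exp(-r*dt) * [p*0.208954 + (1-p)*0.042995] = 0.117396


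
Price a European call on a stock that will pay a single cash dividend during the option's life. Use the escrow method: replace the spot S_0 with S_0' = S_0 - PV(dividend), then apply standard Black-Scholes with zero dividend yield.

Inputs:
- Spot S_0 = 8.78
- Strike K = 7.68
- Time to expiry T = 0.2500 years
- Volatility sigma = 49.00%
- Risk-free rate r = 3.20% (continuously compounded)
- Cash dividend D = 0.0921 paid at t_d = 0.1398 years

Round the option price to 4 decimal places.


Answer: Price = 1.4405

Derivation:
PV(D) = D * exp(-r * t_d) = 0.0921 * 0.99553639 = 0.09168890
S_0' = S_0 - PV(D) = 8.7800 - 0.09168890 = 8.68831110
d1 = (ln(S_0'/K) + (r + sigma^2/2)*T) / (sigma*sqrt(T)) = 0.65865928
d2 = d1 - sigma*sqrt(T) = 0.41365928
exp(-rT) = 0.99203191
N(d1) = 0.74494271; N(d2) = 0.66043817
C = S_0' * N(d1) - K * exp(-rT) * N(d2) = 8.68831110 * 0.74494271 - 7.6800 * 0.99203191 * 0.66043817 = 1.4405


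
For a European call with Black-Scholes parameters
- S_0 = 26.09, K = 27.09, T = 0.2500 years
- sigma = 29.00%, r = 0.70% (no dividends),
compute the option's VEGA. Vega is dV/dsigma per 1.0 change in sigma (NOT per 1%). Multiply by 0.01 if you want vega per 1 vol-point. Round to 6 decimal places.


Answer: Vega = 5.125274

Derivation:
d1 = -0.1748279790; d2 = -0.3198279790
phi(d1) = 0.3928918309; exp(-qT) = 1.0000000000; exp(-rT) = 0.9982515304
Vega = S * exp(-qT) * phi(d1) * sqrt(T) = 26.0900 * 1.0000000000 * 0.3928918309 * 0.5000000000 = 5.125274


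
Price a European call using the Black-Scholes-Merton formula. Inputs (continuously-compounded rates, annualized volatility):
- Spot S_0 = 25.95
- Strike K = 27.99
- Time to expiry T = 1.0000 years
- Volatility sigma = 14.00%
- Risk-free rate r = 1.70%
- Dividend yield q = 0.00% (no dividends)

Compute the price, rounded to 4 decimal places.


Answer: Price = 0.8367

Derivation:
d1 = (ln(S/K) + (r - q + 0.5*sigma^2) * T) / (sigma * sqrt(T)) = -0.34911210
d2 = d1 - sigma * sqrt(T) = -0.48911210
exp(-rT) = 0.98314368; exp(-qT) = 1.00000000
C = S_0 * exp(-qT) * N(d1) - K * exp(-rT) * N(d2)
N(d1) = 0.36350258; N(d2) = 0.31238117
C = 25.9500 * 1.00000000 * 0.36350258 - 27.9900 * 0.98314368 * 0.31238117 = 0.8367


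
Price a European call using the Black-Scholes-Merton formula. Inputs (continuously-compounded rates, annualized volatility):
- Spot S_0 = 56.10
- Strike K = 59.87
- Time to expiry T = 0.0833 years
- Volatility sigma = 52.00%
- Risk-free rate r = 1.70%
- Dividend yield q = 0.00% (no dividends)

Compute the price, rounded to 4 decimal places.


d1 = (ln(S/K) + (r - q + 0.5*sigma^2) * T) / (sigma * sqrt(T)) = -0.34888798
d2 = d1 - sigma * sqrt(T) = -0.49896902
exp(-rT) = 0.99858490; exp(-qT) = 1.00000000
C = S_0 * exp(-qT) * N(d1) - K * exp(-rT) * N(d2)
N(d1) = 0.36358671; N(d2) = 0.30890060
C = 56.1000 * 1.00000000 * 0.36358671 - 59.8700 * 0.99858490 * 0.30890060 = 1.9295

Answer: Price = 1.9295


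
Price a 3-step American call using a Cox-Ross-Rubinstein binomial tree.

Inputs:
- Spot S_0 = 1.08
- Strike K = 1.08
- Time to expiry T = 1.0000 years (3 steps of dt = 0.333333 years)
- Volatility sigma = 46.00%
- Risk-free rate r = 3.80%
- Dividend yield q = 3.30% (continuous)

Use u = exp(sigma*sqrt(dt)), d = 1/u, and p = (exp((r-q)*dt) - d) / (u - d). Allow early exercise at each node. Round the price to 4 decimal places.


dt = T/N = 0.333333
u = exp(sigma*sqrt(dt)) = 1.304189; d = 1/u = 0.766760
p = (exp((r-q)*dt) - d) / (u - d) = 0.437096
Discount per step: exp(-r*dt) = 0.987413
Stock lattice S(k, i) with i counting down-moves:
  k=0: S(0,0) = 1.0800
  k=1: S(1,0) = 1.4085; S(1,1) = 0.8281
  k=2: S(2,0) = 1.8370; S(2,1) = 1.0800; S(2,2) = 0.6350
  k=3: S(3,0) = 2.3958; S(3,1) = 1.4085; S(3,2) = 0.8281; S(3,3) = 0.4869
Terminal payoffs V(N, i) = max(S_T - K, 0):
  V(3,0) = 1.315769; V(3,1) = 0.328524; V(3,2) = 0.000000; V(3,3) = 0.000000
Backward induction: V(k, i) = exp(-r*dt) * [p * V(k+1, i) + (1-p) * V(k+1, i+1)]; then take max(V_cont, immediate exercise) for American.
  V(2,0) = exp(-r*dt) * [p*1.315769 + (1-p)*0.328524] = 0.750478; exercise = 0.756981; V(2,0) = max -> 0.756981
  V(2,1) = exp(-r*dt) * [p*0.328524 + (1-p)*0.000000] = 0.141789; exercise = 0.000000; V(2,1) = max -> 0.141789
  V(2,2) = exp(-r*dt) * [p*0.000000 + (1-p)*0.000000] = 0.000000; exercise = 0.000000; V(2,2) = max -> 0.000000
  V(1,0) = exp(-r*dt) * [p*0.756981 + (1-p)*0.141789] = 0.405518; exercise = 0.328524; V(1,0) = max -> 0.405518
  V(1,1) = exp(-r*dt) * [p*0.141789 + (1-p)*0.000000] = 0.061195; exercise = 0.000000; V(1,1) = max -> 0.061195
  V(0,0) = exp(-r*dt) * [p*0.405518 + (1-p)*0.061195] = 0.209033; exercise = 0.000000; V(0,0) = max -> 0.209033

Answer: Price = V(0,0) = 0.2090


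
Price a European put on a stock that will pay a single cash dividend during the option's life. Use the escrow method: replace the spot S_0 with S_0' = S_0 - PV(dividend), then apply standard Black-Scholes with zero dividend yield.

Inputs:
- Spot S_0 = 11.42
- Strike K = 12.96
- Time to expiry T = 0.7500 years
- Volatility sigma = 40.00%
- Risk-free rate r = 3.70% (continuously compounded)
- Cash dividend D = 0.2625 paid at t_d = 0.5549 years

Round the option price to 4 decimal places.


PV(D) = D * exp(-r * t_d) = 0.2625 * 0.97967803 = 0.25716548
S_0' = S_0 - PV(D) = 11.4200 - 0.25716548 = 11.16283452
d1 = (ln(S_0'/K) + (r + sigma^2/2)*T) / (sigma*sqrt(T)) = -0.17761539
d2 = d1 - sigma*sqrt(T) = -0.52402556
exp(-rT) = 0.97263149
N(-d1) = 0.57048748; N(-d2) = 0.69986962
P = K * exp(-rT) * N(-d2) - S_0' * N(-d1) = 12.9600 * 0.97263149 * 0.69986962 - 11.16283452 * 0.57048748 = 2.4538

Answer: Price = 2.4538


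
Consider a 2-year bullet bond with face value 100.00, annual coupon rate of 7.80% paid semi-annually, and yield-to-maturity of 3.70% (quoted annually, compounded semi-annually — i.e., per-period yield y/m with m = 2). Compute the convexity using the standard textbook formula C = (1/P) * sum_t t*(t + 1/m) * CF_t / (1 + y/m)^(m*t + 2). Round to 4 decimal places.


Coupon per period c = face * coupon_rate / m = 3.900000
Periods per year m = 2; per-period yield y/m = 0.018500
Number of cashflows N = 4
Cashflows (t years, CF_t, discount factor 1/(1+y/m)^(m*t), PV):
  t = 0.5000: CF_t = 3.900000, DF = 0.981836, PV = 3.829161
  t = 1.0000: CF_t = 3.900000, DF = 0.964002, PV = 3.759608
  t = 1.5000: CF_t = 3.900000, DF = 0.946492, PV = 3.691318
  t = 2.0000: CF_t = 103.900000, DF = 0.929300, PV = 96.554254
Price P = sum_t PV_t = 107.834341
Convexity numerator sum_t t*(t + 1/m) * CF_t / (1+y/m)^(m*t + 2):
  t = 0.5000: term = 1.845659
  t = 1.0000: term = 5.436404
  t = 1.5000: term = 10.675315
  t = 2.0000: term = 465.392470
Convexity = (1/P) * sum = 483.349848 / 107.834341 = 4.482337

Answer: Convexity = 4.4823


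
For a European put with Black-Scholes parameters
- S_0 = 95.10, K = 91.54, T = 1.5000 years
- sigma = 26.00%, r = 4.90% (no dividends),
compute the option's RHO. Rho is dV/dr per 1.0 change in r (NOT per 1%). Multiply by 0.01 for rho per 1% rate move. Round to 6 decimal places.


d1 = 0.5098485222; d2 = 0.1914148557
phi(d1) = 0.3503189369; exp(-qT) = 1.0000000000; exp(-rT) = 0.9291361458
N(-d2) = 0.4241002911
Rho = -K*T*exp(-rT)*N(-d2) = -91.5400 * 1.5000 * 0.9291361458 * 0.4241002911 = -54.106581

Answer: Rho = -54.106581


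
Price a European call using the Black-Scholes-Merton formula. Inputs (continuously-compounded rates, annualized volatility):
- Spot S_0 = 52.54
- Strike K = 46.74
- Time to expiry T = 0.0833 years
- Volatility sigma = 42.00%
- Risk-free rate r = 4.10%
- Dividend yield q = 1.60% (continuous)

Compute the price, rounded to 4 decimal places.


d1 = (ln(S/K) + (r - q + 0.5*sigma^2) * T) / (sigma * sqrt(T)) = 1.04277132
d2 = d1 - sigma * sqrt(T) = 0.92155202
exp(-rT) = 0.99659053; exp(-qT) = 0.99866809
C = S_0 * exp(-qT) * N(d1) - K * exp(-rT) * N(d2)
N(d1) = 0.85147289; N(d2) = 0.82161885
C = 52.5400 * 0.99866809 * 0.85147289 - 46.7400 * 0.99659053 * 0.82161885 = 6.4053

Answer: Price = 6.4053


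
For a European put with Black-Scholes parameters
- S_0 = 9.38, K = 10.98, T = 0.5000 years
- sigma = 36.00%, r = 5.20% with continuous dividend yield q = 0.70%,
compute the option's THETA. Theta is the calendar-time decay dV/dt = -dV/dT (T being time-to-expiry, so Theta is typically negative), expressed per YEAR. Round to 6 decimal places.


d1 = -0.4030338675; d2 = -0.6575923087
phi(d1) = 0.3678218055; exp(-qT) = 0.9965061179; exp(-rT) = 0.9743350896
Theta = -S*exp(-qT)*phi(d1)*sigma/(2*sqrt(T)) + r*K*exp(-rT)*N(-d2) - q*S*exp(-qT)*N(-d1)
N(-d1) = 0.6565383450; N(-d2) = 0.7445999309; sqrt(T) = 0.7071067812
Term 1 = -9.3800 * 0.9965061179 * 0.3678218055 * 0.3600 / (2 * 0.7071067812) = -0.8752009542
Term 2 = 0.0520 * 10.9800 * 0.9743350896 * 0.7445999309 = 0.4142256793
Term 3 = -0.0070 * 9.3800 * 0.9965061179 * 0.6565383450 = -0.0429576924
Theta = -0.8752009542 + (0.4142256793) + (-0.0429576924) = -0.503933

Answer: Theta = -0.503933


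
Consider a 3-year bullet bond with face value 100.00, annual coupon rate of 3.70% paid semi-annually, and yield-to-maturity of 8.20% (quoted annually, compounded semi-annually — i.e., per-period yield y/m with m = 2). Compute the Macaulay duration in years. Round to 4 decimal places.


Coupon per period c = face * coupon_rate / m = 1.850000
Periods per year m = 2; per-period yield y/m = 0.041000
Number of cashflows N = 6
Cashflows (t years, CF_t, discount factor 1/(1+y/m)^(m*t), PV):
  t = 0.5000: CF_t = 1.850000, DF = 0.960615, PV = 1.777137
  t = 1.0000: CF_t = 1.850000, DF = 0.922781, PV = 1.707144
  t = 1.5000: CF_t = 1.850000, DF = 0.886437, PV = 1.639908
  t = 2.0000: CF_t = 1.850000, DF = 0.851524, PV = 1.575320
  t = 2.5000: CF_t = 1.850000, DF = 0.817987, PV = 1.513276
  t = 3.0000: CF_t = 101.850000, DF = 0.785770, PV = 80.030708
Price P = sum_t PV_t = 88.243493
Macaulay numerator sum_t t * PV_t:
  t * PV_t at t = 0.5000: 0.888569
  t * PV_t at t = 1.0000: 1.707144
  t * PV_t at t = 1.5000: 2.459862
  t * PV_t at t = 2.0000: 3.150640
  t * PV_t at t = 2.5000: 3.783189
  t * PV_t at t = 3.0000: 240.092123
Macaulay duration D = (sum_t t * PV_t) / P = 252.081528 / 88.243493 = 2.856659

Answer: Macaulay duration = 2.8567 years


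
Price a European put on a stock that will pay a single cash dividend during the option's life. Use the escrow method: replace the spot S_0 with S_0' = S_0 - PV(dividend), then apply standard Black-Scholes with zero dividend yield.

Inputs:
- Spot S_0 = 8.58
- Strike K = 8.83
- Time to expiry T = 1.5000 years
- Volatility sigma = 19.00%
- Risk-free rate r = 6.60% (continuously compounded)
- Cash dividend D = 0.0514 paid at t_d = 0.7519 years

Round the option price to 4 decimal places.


PV(D) = D * exp(-r * t_d) = 0.0514 * 0.95158582 = 0.04891151
S_0' = S_0 - PV(D) = 8.5800 - 0.04891151 = 8.53108849
d1 = (ln(S_0'/K) + (r + sigma^2/2)*T) / (sigma*sqrt(T)) = 0.39379607
d2 = d1 - sigma*sqrt(T) = 0.16109454
exp(-rT) = 0.90574271
N(-d1) = 0.34686580; N(-d2) = 0.43600947
P = K * exp(-rT) * N(-d2) - S_0' * N(-d1) = 8.8300 * 0.90574271 * 0.43600947 - 8.53108849 * 0.34686580 = 0.5279

Answer: Price = 0.5279


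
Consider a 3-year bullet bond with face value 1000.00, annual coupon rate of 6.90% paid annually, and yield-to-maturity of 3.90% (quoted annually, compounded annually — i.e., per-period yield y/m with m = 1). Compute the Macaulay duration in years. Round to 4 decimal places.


Coupon per period c = face * coupon_rate / m = 69.000000
Periods per year m = 1; per-period yield y/m = 0.039000
Number of cashflows N = 3
Cashflows (t years, CF_t, discount factor 1/(1+y/m)^(m*t), PV):
  t = 1.0000: CF_t = 69.000000, DF = 0.962464, PV = 66.410010
  t = 2.0000: CF_t = 69.000000, DF = 0.926337, PV = 63.917237
  t = 3.0000: CF_t = 1069.000000, DF = 0.891566, PV = 953.083745
Price P = sum_t PV_t = 1083.410992
Macaulay numerator sum_t t * PV_t:
  t * PV_t at t = 1.0000: 66.410010
  t * PV_t at t = 2.0000: 127.834475
  t * PV_t at t = 3.0000: 2859.251234
Macaulay duration D = (sum_t t * PV_t) / P = 3053.495719 / 1083.410992 = 2.818409

Answer: Macaulay duration = 2.8184 years


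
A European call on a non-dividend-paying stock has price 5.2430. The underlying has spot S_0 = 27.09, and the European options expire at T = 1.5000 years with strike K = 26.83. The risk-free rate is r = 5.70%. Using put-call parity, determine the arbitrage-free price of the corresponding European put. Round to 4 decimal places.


Put-call parity: C - P = S_0 * exp(-qT) - K * exp(-rT).
S_0 * exp(-qT) = 27.0900 * 1.00000000 = 27.09000000
K * exp(-rT) = 26.8300 * 0.91805314 = 24.63136583
P = C - S*exp(-qT) + K*exp(-rT)
P = 5.2430 - 27.09000000 + 24.63136583 = 2.7844

Answer: Put price = 2.7844


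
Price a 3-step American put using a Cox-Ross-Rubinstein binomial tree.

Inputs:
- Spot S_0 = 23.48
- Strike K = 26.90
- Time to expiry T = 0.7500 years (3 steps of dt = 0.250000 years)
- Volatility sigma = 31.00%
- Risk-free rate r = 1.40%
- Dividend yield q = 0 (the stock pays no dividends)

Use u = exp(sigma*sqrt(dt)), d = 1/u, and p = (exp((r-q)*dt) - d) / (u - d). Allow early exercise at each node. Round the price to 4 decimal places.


dt = T/N = 0.250000
u = exp(sigma*sqrt(dt)) = 1.167658; d = 1/u = 0.856415
p = (exp((r-q)*dt) - d) / (u - d) = 0.472592
Discount per step: exp(-r*dt) = 0.996506
Stock lattice S(k, i) with i counting down-moves:
  k=0: S(0,0) = 23.4800
  k=1: S(1,0) = 27.4166; S(1,1) = 20.1086
  k=2: S(2,0) = 32.0132; S(2,1) = 23.4800; S(2,2) = 17.2213
  k=3: S(3,0) = 37.3805; S(3,1) = 27.4166; S(3,2) = 20.1086; S(3,3) = 14.7486
Terminal payoffs V(N, i) = max(K - S_T, 0):
  V(3,0) = 0.000000; V(3,1) = 0.000000; V(3,2) = 6.791372; V(3,3) = 12.151388
Backward induction: V(k, i) = exp(-r*dt) * [p * V(k+1, i) + (1-p) * V(k+1, i+1)]; then take max(V_cont, immediate exercise) for American.
  V(2,0) = exp(-r*dt) * [p*0.000000 + (1-p)*0.000000] = 0.000000; exercise = 0.000000; V(2,0) = max -> 0.000000
  V(2,1) = exp(-r*dt) * [p*0.000000 + (1-p)*6.791372] = 3.569307; exercise = 3.420000; V(2,1) = max -> 3.569307
  V(2,2) = exp(-r*dt) * [p*6.791372 + (1-p)*12.151388] = 9.584680; exercise = 9.678665; V(2,2) = max -> 9.678665
  V(1,0) = exp(-r*dt) * [p*0.000000 + (1-p)*3.569307] = 1.875903; exercise = 0.000000; V(1,0) = max -> 1.875903
  V(1,1) = exp(-r*dt) * [p*3.569307 + (1-p)*9.678665] = 6.767701; exercise = 6.791372; V(1,1) = max -> 6.791372
  V(0,0) = exp(-r*dt) * [p*1.875903 + (1-p)*6.791372] = 4.452747; exercise = 3.420000; V(0,0) = max -> 4.452747

Answer: Price = V(0,0) = 4.4527


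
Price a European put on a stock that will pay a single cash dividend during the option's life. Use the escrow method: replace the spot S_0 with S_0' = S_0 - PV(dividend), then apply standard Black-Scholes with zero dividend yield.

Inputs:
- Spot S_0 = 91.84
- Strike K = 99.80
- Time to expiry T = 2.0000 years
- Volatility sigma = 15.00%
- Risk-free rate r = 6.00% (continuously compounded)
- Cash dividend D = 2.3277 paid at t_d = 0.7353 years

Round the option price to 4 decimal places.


PV(D) = D * exp(-r * t_d) = 2.3277 * 0.95684104 = 2.22723890
S_0' = S_0 - PV(D) = 91.8400 - 2.22723890 = 89.61276110
d1 = (ln(S_0'/K) + (r + sigma^2/2)*T) / (sigma*sqrt(T)) = 0.16418807
d2 = d1 - sigma*sqrt(T) = -0.04794396
exp(-rT) = 0.88692044
N(-d1) = 0.43479155; N(-d2) = 0.51911955
P = K * exp(-rT) * N(-d2) - S_0' * N(-d1) = 99.8000 * 0.88692044 * 0.51911955 - 89.61276110 * 0.43479155 = 6.9868

Answer: Price = 6.9868


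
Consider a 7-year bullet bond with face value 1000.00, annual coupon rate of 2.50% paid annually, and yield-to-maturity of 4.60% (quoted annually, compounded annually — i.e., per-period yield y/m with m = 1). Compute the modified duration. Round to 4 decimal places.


Coupon per period c = face * coupon_rate / m = 25.000000
Periods per year m = 1; per-period yield y/m = 0.046000
Number of cashflows N = 7
Cashflows (t years, CF_t, discount factor 1/(1+y/m)^(m*t), PV):
  t = 1.0000: CF_t = 25.000000, DF = 0.956023, PV = 23.900574
  t = 2.0000: CF_t = 25.000000, DF = 0.913980, PV = 22.849497
  t = 3.0000: CF_t = 25.000000, DF = 0.873786, PV = 21.844643
  t = 4.0000: CF_t = 25.000000, DF = 0.835359, PV = 20.883980
  t = 5.0000: CF_t = 25.000000, DF = 0.798623, PV = 19.965564
  t = 6.0000: CF_t = 25.000000, DF = 0.763501, PV = 19.087537
  t = 7.0000: CF_t = 1025.000000, DF = 0.729925, PV = 748.173073
Price P = sum_t PV_t = 876.704868
First compute Macaulay numerator sum_t t * PV_t:
  t * PV_t at t = 1.0000: 23.900574
  t * PV_t at t = 2.0000: 45.698994
  t * PV_t at t = 3.0000: 65.533930
  t * PV_t at t = 4.0000: 83.535920
  t * PV_t at t = 5.0000: 99.827821
  t * PV_t at t = 6.0000: 114.525225
  t * PV_t at t = 7.0000: 5237.211510
Macaulay duration D = 5670.233972 / 876.704868 = 6.467666
Modified duration = D / (1 + y/m) = 6.467666 / (1 + 0.046000) = 6.183237

Answer: Modified duration = 6.1832


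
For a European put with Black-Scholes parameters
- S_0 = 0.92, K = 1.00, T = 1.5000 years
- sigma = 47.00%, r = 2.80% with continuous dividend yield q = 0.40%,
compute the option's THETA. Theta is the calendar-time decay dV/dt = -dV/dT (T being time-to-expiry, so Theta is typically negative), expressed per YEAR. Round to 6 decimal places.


Answer: Theta = -0.052771

Derivation:
d1 = 0.2055024454; d2 = -0.3701276441
phi(d1) = 0.3906066792; exp(-qT) = 0.9940179641; exp(-rT) = 0.9588697806
Theta = -S*exp(-qT)*phi(d1)*sigma/(2*sqrt(T)) + r*K*exp(-rT)*N(-d2) - q*S*exp(-qT)*N(-d1)
N(-d1) = 0.4185897939; N(-d2) = 0.6443563073; sqrt(T) = 1.2247448714
Term 1 = -0.9200 * 0.9940179641 * 0.3906066792 * 0.4700 / (2 * 1.2247448714) = -0.0685399776
Term 2 = 0.0280 * 1.0000 * 0.9588697806 * 0.6443563073 = 0.0172999061
Term 3 = -0.0040 * 0.9200 * 0.9940179641 * 0.4185897939 = -0.0015311957
Theta = -0.0685399776 + (0.0172999061) + (-0.0015311957) = -0.052771


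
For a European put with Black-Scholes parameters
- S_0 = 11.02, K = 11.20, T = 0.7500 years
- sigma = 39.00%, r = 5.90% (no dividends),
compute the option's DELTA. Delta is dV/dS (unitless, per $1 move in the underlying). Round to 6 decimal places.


d1 = 0.2519187231; d2 = -0.0858311844
phi(d1) = 0.3864819726; exp(-qT) = 1.0000000000; exp(-rT) = 0.9567147489
N(-d1) = 0.4005519436
Delta = -exp(-qT) * N(-d1) = -1.0000000000 * 0.4005519436 = -0.400552

Answer: Delta = -0.400552


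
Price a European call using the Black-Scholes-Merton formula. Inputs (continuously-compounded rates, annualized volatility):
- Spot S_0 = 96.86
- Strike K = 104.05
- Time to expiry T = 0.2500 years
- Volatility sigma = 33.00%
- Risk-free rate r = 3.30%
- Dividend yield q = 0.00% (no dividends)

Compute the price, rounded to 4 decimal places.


d1 = (ln(S/K) + (r - q + 0.5*sigma^2) * T) / (sigma * sqrt(T)) = -0.30146919
d2 = d1 - sigma * sqrt(T) = -0.46646919
exp(-rT) = 0.99178394; exp(-qT) = 1.00000000
C = S_0 * exp(-qT) * N(d1) - K * exp(-rT) * N(d2)
N(d1) = 0.38152837; N(d2) = 0.32043985
C = 96.8600 * 1.00000000 * 0.38152837 - 104.0500 * 0.99178394 * 0.32043985 = 3.8870

Answer: Price = 3.8870


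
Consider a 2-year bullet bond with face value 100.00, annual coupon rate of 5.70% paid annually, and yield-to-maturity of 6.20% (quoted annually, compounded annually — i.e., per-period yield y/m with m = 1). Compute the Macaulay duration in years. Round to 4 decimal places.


Answer: Macaulay duration = 1.9458 years

Derivation:
Coupon per period c = face * coupon_rate / m = 5.700000
Periods per year m = 1; per-period yield y/m = 0.062000
Number of cashflows N = 2
Cashflows (t years, CF_t, discount factor 1/(1+y/m)^(m*t), PV):
  t = 1.0000: CF_t = 5.700000, DF = 0.941620, PV = 5.367232
  t = 2.0000: CF_t = 105.700000, DF = 0.886647, PV = 93.718635
Price P = sum_t PV_t = 99.085866
Macaulay numerator sum_t t * PV_t:
  t * PV_t at t = 1.0000: 5.367232
  t * PV_t at t = 2.0000: 187.437270
Macaulay duration D = (sum_t t * PV_t) / P = 192.804501 / 99.085866 = 1.945833


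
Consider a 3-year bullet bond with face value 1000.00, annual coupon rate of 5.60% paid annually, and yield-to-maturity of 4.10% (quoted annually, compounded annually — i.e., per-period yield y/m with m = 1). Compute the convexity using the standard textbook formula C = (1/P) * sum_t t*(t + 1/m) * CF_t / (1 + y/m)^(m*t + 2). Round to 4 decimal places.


Coupon per period c = face * coupon_rate / m = 56.000000
Periods per year m = 1; per-period yield y/m = 0.041000
Number of cashflows N = 3
Cashflows (t years, CF_t, discount factor 1/(1+y/m)^(m*t), PV):
  t = 1.0000: CF_t = 56.000000, DF = 0.960615, PV = 53.794428
  t = 2.0000: CF_t = 56.000000, DF = 0.922781, PV = 51.675724
  t = 3.0000: CF_t = 1056.000000, DF = 0.886437, PV = 936.077334
Price P = sum_t PV_t = 1041.547487
Convexity numerator sum_t t*(t + 1/m) * CF_t / (1+y/m)^(m*t + 2):
  t = 1.0000: term = 99.280929
  t = 2.0000: term = 286.112189
  t = 3.0000: term = 10365.530090
Convexity = (1/P) * sum = 10750.923208 / 1041.547487 = 10.322067

Answer: Convexity = 10.3221
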